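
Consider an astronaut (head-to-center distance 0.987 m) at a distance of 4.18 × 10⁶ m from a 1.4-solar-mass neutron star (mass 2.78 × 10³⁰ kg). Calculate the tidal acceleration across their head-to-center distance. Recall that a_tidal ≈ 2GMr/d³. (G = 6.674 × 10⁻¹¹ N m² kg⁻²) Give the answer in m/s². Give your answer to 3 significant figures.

5.01 m/s²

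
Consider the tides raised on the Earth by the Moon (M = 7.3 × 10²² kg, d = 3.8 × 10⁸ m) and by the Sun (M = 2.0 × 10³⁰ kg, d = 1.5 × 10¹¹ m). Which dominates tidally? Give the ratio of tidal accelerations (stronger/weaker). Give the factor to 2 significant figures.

The tide-raising term goes as M/d³ (the gradient of a 1/d² field).
The Moon: (7.3 × 10²²) / (3.8 × 10⁸)³ = 1.330 × 10⁻³
The Sun: (2.0 × 10³⁰) / (1.5 × 10¹¹)³ = 5.926 × 10⁻⁴
Ratio (larger/smaller) = 2.2

The Moon, by a factor of ≈ 2.2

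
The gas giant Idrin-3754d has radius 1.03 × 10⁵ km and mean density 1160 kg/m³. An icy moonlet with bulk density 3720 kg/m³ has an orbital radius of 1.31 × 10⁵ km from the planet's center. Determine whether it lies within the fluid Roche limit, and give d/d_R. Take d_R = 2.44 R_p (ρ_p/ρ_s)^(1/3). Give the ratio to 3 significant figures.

inside; d/d_R ≈ 0.769

d_R = 2.44 × (1.03 × 10⁵ km) × (1160/3720)^(1/3) = 1.704 × 10⁵ km
d/d_R = (1.31 × 10⁵) / (1.704 × 10⁵) = 0.769
Since d/d_R < 1, the body is inside the Roche limit.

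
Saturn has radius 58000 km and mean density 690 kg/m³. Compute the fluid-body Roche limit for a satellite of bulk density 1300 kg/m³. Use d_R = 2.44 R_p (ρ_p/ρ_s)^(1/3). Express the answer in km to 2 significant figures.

d_R = 2.44 × 58000 km × (690/1300)^(1/3)
    = 1.1 × 10⁵ km

1.1 × 10⁵ km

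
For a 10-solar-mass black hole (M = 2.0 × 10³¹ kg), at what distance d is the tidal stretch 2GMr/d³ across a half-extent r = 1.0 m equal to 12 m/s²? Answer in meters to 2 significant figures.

6.1 × 10⁶ m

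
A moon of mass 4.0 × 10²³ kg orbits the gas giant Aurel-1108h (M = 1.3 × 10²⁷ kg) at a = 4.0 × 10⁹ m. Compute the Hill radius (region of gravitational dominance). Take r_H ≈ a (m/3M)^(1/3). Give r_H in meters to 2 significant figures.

r_H ≈ a (m/3M)^(1/3)
    = (4.0 × 10⁹) × (4.0 × 10²³ / (3 × 1.3 × 10²⁷))^(1/3)
    = 1.9 × 10⁸ m

1.9 × 10⁸ m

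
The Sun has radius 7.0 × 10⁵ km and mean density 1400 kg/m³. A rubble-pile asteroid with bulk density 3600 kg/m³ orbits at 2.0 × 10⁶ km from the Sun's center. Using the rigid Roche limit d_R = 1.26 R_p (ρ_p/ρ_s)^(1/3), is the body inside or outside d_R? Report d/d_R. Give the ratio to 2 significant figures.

d_R = 1.26 × (7.0 × 10⁵ km) × (1400/3600)^(1/3) = 6.438 × 10⁵ km
d/d_R = (2.0 × 10⁶) / (6.438 × 10⁵) = 3.1
Since d/d_R > 1, the body is outside the Roche limit.

outside; d/d_R ≈ 3.1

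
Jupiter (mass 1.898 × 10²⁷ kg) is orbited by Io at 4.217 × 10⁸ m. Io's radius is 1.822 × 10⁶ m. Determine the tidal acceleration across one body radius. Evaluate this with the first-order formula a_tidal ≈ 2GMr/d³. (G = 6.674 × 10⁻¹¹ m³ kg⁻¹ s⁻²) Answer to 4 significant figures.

6.155 × 10⁻³ m/s²

Δg = 2GMr/d³
   = 2 × (6.674 × 10⁻¹¹) × (1.898 × 10²⁷) × (1.822 × 10⁶) / (4.217 × 10⁸)³
   = 6.155 × 10⁻³ m/s²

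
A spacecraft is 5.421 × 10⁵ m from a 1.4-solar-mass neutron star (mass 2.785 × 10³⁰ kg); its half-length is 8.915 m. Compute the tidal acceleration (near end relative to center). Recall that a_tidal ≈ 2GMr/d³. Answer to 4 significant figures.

2.080 × 10⁴ m/s²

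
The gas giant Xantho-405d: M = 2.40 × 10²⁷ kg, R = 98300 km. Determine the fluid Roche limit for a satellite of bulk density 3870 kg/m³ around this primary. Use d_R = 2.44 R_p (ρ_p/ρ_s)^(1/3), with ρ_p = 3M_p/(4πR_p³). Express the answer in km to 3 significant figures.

1.29 × 10⁵ km

ρ_p = 3M_p/(4πR_p³) = 3 × (2.40 × 10²⁷) / (4π × (9.83 × 10⁷ m)³) = 603 kg/m³
d_R = 2.44 × 98300 km × (603/3870)^(1/3)
    = 1.29 × 10⁵ km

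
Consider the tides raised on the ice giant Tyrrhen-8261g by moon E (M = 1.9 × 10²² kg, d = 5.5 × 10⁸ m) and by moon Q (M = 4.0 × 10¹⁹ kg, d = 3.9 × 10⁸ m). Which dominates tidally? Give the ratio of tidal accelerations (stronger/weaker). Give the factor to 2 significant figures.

Moon E, by a factor of ≈ 170

Compare M/d³ for the two perturbers:
Moon E: (1.9 × 10²²) / (5.5 × 10⁸)³ = 1.142 × 10⁻⁴
Moon Q: (4.0 × 10¹⁹) / (3.9 × 10⁸)³ = 6.743 × 10⁻⁷
Ratio (larger/smaller) = 170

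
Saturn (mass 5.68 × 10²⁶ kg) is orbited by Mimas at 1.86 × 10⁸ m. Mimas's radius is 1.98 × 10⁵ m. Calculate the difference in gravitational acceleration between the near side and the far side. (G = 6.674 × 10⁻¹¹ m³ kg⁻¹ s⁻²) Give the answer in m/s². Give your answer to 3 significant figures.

4.67 × 10⁻³ m/s²

The field gradient is 2GM/d³; across the full diameter 2r the difference is 4GMr/d³.
Δa = 4GMr/d³
   = 4 × (6.674 × 10⁻¹¹) × (5.68 × 10²⁶) × (1.98 × 10⁵) / (1.86 × 10⁸)³
   = 4.67 × 10⁻³ m/s²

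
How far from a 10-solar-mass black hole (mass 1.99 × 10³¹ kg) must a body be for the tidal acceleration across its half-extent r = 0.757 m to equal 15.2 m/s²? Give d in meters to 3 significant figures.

2GMr/d³ = a_tidal  ⇒  d = (2GMr / a_tidal)^(1/3)
d = (2 × 6.674×10⁻¹¹ × (1.99 × 10³¹) × (0.757) / (15.2))^(1/3)
  = 5.10 × 10⁶ m

5.10 × 10⁶ m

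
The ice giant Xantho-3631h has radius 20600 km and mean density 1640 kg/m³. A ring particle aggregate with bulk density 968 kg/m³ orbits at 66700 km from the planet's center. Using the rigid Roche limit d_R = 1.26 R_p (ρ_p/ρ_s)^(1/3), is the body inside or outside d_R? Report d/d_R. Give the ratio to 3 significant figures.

outside; d/d_R ≈ 2.16

d_R = 1.26 × (20600 km) × (1640/968)^(1/3) = 30940 km
d/d_R = (66700) / (30940) = 2.16
Since d/d_R > 1, the body is outside the Roche limit.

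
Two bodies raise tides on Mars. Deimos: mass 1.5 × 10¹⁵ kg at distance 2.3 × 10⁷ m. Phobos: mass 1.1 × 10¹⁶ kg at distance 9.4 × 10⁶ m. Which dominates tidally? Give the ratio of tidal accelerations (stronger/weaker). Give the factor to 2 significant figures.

Phobos, by a factor of ≈ 110

The tide-raising term goes as M/d³ (the gradient of a 1/d² field).
Deimos: (1.5 × 10¹⁵) / (2.3 × 10⁷)³ = 1.233 × 10⁻⁷
Phobos: (1.1 × 10¹⁶) / (9.4 × 10⁶)³ = 1.324 × 10⁻⁵
Ratio (larger/smaller) = 110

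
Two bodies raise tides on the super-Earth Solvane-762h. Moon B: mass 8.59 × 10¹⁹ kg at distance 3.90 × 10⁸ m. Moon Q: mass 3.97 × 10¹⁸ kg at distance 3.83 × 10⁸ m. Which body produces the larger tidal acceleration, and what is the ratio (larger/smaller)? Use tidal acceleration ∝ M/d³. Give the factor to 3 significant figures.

Moon B, by a factor of ≈ 20.5

Compare M/d³ for the two perturbers:
Moon B: (8.59 × 10¹⁹) / (3.90 × 10⁸)³ = 1.448 × 10⁻⁶
Moon Q: (3.97 × 10¹⁸) / (3.83 × 10⁸)³ = 7.066 × 10⁻⁸
Ratio (larger/smaller) = 20.5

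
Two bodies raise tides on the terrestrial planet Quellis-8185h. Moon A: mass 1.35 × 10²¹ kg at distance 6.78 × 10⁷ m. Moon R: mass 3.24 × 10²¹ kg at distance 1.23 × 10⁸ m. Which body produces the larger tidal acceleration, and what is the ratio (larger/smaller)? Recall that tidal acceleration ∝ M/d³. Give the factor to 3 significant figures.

Moon A, by a factor of ≈ 2.49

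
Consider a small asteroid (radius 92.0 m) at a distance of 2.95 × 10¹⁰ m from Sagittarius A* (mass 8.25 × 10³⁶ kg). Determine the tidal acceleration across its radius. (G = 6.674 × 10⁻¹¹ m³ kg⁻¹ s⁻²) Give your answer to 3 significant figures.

3.95 × 10⁻³ m/s²

a_tidal = 2GMr/d³
        = 2 × (6.674 × 10⁻¹¹) × (8.25 × 10³⁶) × (92.0) / (2.95 × 10¹⁰)³
        = 3.95 × 10⁻³ m/s²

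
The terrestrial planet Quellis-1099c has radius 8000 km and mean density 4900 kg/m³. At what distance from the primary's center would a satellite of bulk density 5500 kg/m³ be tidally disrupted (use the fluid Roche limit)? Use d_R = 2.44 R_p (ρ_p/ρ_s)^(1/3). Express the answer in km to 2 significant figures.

19000 km

d_R = 2.44 × 8000 km × (4900/5500)^(1/3)
    = 19000 km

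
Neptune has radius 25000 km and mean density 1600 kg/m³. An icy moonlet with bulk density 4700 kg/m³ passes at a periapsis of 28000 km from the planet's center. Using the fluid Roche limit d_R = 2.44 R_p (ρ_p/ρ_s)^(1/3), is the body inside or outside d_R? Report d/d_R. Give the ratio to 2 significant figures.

inside; d/d_R ≈ 0.66

d_R = 2.44 × (25000 km) × (1600/4700)^(1/3) = 42590 km
d/d_R = (28000) / (42590) = 0.66
Since d/d_R < 1, the body is inside the Roche limit.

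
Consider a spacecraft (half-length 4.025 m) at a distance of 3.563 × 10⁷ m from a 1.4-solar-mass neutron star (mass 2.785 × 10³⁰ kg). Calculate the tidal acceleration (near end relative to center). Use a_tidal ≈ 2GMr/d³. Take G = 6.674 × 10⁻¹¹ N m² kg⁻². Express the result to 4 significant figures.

3.308 × 10⁻² m/s²

a_tidal = 2GMr/d³
        = 2 × (6.674 × 10⁻¹¹) × (2.785 × 10³⁰) × (4.025) / (3.563 × 10⁷)³
        = 3.308 × 10⁻² m/s²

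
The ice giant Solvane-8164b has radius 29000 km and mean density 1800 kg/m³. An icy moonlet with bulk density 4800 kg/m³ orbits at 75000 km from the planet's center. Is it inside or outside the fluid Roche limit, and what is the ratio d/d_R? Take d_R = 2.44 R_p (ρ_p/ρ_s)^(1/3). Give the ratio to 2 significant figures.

outside; d/d_R ≈ 1.5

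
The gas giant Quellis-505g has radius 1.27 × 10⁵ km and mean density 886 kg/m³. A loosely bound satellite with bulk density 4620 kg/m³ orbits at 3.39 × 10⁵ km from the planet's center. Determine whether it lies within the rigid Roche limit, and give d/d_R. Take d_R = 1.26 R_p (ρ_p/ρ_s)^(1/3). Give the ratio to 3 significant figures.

outside; d/d_R ≈ 3.67

d_R = 1.26 × (1.27 × 10⁵ km) × (886/4620)^(1/3) = 92280 km
d/d_R = (3.39 × 10⁵) / (92280) = 3.67
Since d/d_R > 1, the body is outside the Roche limit.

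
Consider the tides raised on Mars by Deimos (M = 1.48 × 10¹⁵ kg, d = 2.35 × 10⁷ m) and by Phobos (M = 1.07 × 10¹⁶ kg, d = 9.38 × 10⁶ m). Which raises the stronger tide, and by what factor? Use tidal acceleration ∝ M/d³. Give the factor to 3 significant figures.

Compare M/d³ for the two perturbers:
Deimos: (1.48 × 10¹⁵) / (2.35 × 10⁷)³ = 1.140 × 10⁻⁷
Phobos: (1.07 × 10¹⁶) / (9.38 × 10⁶)³ = 1.297 × 10⁻⁵
Ratio (larger/smaller) = 114

Phobos, by a factor of ≈ 114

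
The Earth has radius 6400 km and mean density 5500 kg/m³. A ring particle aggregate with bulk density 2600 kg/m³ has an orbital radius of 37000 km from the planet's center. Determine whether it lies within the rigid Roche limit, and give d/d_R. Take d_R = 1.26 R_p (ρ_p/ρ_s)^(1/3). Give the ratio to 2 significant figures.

outside; d/d_R ≈ 3.6

d_R = 1.26 × (6400 km) × (5500/2600)^(1/3) = 10350 km
d/d_R = (37000) / (10350) = 3.6
Since d/d_R > 1, the body is outside the Roche limit.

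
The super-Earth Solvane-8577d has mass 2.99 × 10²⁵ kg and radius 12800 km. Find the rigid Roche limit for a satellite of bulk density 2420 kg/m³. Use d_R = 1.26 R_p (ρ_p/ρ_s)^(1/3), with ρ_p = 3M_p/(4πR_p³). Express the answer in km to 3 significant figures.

18100 km

ρ_p = 3M_p/(4πR_p³) = 3 × (2.99 × 10²⁵) / (4π × (1.28 × 10⁷ m)³) = 3400 kg/m³
d_R = 1.26 × 12800 km × (3400/2420)^(1/3)
    = 18100 km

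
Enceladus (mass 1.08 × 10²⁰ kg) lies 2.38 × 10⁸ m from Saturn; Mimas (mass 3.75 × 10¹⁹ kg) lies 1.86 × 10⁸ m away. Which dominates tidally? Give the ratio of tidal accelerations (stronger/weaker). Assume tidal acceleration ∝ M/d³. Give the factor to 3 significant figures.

Enceladus, by a factor of ≈ 1.37

Compare M/d³ for the two perturbers:
Enceladus: (1.08 × 10²⁰) / (2.38 × 10⁸)³ = 8.011 × 10⁻⁶
Mimas: (3.75 × 10¹⁹) / (1.86 × 10⁸)³ = 5.828 × 10⁻⁶
Ratio (larger/smaller) = 1.37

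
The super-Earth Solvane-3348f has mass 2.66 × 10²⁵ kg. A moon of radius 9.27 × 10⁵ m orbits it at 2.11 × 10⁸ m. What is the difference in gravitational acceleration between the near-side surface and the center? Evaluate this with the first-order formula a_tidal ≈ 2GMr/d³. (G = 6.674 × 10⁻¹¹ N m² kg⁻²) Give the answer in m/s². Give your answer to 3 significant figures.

Differencing GM/(d−r)² and GM/d² to first order in r/d gives 2GMr/d³.
Δg = 2GMr/d³
   = 2 × (6.674 × 10⁻¹¹) × (2.66 × 10²⁵) × (9.27 × 10⁵) / (2.11 × 10⁸)³
   = 3.50 × 10⁻⁴ m/s²

3.50 × 10⁻⁴ m/s²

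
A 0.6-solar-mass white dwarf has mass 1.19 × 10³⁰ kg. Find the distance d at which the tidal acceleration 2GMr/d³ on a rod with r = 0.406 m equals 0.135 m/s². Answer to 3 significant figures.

2GMr/d³ = a_tidal  ⇒  d = (2GMr / a_tidal)^(1/3)
d = (2 × 6.674×10⁻¹¹ × (1.19 × 10³⁰) × (0.406) / (0.135))^(1/3)
  = 7.82 × 10⁶ m

7.82 × 10⁶ m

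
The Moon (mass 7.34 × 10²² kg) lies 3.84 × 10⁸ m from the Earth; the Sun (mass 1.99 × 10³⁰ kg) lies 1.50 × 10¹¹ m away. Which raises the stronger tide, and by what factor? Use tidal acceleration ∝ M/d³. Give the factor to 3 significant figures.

The Moon, by a factor of ≈ 2.20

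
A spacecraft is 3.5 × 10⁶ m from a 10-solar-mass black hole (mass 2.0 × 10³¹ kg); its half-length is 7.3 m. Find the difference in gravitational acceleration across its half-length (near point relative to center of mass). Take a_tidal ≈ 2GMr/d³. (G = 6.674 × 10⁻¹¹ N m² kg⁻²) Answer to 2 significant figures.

4.5 × 10² m/s²

Δg = 2GMr/d³
   = 2 × (6.674 × 10⁻¹¹) × (2.0 × 10³¹) × (7.3) / (3.5 × 10⁶)³
   = 4.5 × 10² m/s²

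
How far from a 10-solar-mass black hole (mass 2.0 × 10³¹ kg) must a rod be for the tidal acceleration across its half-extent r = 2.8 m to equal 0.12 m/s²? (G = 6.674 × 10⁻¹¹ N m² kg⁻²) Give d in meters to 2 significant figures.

2GMr/d³ = a_tidal  ⇒  d = (2GMr / a_tidal)^(1/3)
d = (2 × 6.674×10⁻¹¹ × (2.0 × 10³¹) × (2.8) / (0.12))^(1/3)
  = 4.0 × 10⁷ m

4.0 × 10⁷ m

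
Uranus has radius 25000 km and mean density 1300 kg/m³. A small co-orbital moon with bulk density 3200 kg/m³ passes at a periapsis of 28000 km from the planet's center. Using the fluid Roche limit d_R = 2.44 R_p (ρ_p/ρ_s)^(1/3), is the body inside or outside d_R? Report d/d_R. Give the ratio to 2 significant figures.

d_R = 2.44 × (25000 km) × (1300/3200)^(1/3) = 45180 km
d/d_R = (28000) / (45180) = 0.62
Since d/d_R < 1, the body is inside the Roche limit.

inside; d/d_R ≈ 0.62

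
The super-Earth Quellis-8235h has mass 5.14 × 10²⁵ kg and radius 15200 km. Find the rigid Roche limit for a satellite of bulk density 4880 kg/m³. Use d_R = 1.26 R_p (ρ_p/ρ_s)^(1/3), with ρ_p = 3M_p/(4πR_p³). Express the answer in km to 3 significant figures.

17100 km

ρ_p = 3M_p/(4πR_p³) = 3 × (5.14 × 10²⁵) / (4π × (1.52 × 10⁷ m)³) = 3490 kg/m³
d_R = 1.26 × 15200 km × (3490/4880)^(1/3)
    = 17100 km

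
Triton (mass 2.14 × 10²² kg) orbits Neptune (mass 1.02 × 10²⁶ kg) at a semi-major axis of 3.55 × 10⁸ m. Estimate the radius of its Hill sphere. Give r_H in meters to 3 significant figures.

r_H ≈ a (m/3M)^(1/3)
    = (3.55 × 10⁸) × (2.14 × 10²² / (3 × 1.02 × 10²⁶))^(1/3)
    = 1.46 × 10⁷ m

1.46 × 10⁷ m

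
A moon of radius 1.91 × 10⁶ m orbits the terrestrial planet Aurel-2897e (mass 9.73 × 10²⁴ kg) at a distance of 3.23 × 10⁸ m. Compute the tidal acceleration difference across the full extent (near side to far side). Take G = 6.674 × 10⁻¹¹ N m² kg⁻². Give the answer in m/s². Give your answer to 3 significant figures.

1.47 × 10⁻⁴ m/s²

Δa = 4GMr/d³
   = 4 × (6.674 × 10⁻¹¹) × (9.73 × 10²⁴) × (1.91 × 10⁶) / (3.23 × 10⁸)³
   = 1.47 × 10⁻⁴ m/s²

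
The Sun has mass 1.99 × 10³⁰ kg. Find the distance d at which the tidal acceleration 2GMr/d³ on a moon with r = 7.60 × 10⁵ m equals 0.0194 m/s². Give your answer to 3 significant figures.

2.18 × 10⁹ m

2GMr/d³ = a_tidal  ⇒  d = (2GMr / a_tidal)^(1/3)
d = (2 × 6.674×10⁻¹¹ × (1.99 × 10³⁰) × (7.60 × 10⁵) / (0.0194))^(1/3)
  = 2.18 × 10⁹ m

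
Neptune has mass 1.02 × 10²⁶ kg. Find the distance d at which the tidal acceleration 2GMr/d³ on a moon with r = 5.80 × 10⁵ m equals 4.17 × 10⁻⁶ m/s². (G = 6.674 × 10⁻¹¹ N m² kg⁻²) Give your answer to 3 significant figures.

1.24 × 10⁹ m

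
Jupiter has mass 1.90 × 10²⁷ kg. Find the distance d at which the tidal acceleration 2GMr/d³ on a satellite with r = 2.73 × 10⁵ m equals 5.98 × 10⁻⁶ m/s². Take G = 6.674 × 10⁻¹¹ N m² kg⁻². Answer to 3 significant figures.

2.26 × 10⁹ m

2GMr/d³ = a_tidal  ⇒  d = (2GMr / a_tidal)^(1/3)
d = (2 × 6.674×10⁻¹¹ × (1.90 × 10²⁷) × (2.73 × 10⁵) / (5.98 × 10⁻⁶))^(1/3)
  = 2.26 × 10⁹ m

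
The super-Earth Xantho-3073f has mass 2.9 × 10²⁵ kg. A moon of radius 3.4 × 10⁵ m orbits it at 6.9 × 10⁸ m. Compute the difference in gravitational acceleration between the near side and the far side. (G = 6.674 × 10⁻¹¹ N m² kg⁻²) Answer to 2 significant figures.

8.0 × 10⁻⁶ m/s²

The field gradient is 2GM/d³; across the full diameter 2r the difference is 4GMr/d³.
a_tidal = 4GMr/d³
        = 4 × (6.674 × 10⁻¹¹) × (2.9 × 10²⁵) × (3.4 × 10⁵) / (6.9 × 10⁸)³
        = 8.0 × 10⁻⁶ m/s²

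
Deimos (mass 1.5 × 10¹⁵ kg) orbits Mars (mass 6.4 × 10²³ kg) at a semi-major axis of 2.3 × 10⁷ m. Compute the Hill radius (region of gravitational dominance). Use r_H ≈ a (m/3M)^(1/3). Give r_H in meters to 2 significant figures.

2.1 × 10⁴ m

r_H ≈ a (m/3M)^(1/3)
    = (2.3 × 10⁷) × (1.5 × 10¹⁵ / (3 × 6.4 × 10²³))^(1/3)
    = 2.1 × 10⁴ m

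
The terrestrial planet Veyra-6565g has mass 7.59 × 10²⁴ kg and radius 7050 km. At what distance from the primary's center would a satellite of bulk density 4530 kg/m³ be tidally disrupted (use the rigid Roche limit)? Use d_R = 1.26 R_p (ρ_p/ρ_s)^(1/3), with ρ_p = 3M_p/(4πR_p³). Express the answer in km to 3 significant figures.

9280 km

ρ_p = 3M_p/(4πR_p³) = 3 × (7.59 × 10²⁴) / (4π × (7.05 × 10⁶ m)³) = 5170 kg/m³
d_R = 1.26 × 7050 km × (5170/4530)^(1/3)
    = 9280 km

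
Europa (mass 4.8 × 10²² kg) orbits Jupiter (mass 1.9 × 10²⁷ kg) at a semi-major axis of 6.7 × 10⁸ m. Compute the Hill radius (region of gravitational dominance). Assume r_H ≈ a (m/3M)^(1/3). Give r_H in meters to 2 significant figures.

1.4 × 10⁷ m

r_H ≈ a (m/3M)^(1/3)
    = (6.7 × 10⁸) × (4.8 × 10²² / (3 × 1.9 × 10²⁷))^(1/3)
    = 1.4 × 10⁷ m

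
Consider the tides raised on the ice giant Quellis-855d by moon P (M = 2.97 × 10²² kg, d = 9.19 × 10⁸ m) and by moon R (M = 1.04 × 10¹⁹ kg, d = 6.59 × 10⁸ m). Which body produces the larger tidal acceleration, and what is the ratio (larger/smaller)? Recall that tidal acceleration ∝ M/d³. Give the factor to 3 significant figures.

Tidal acceleration ∝ M/d³, so compare M/d³ for each.
Moon P: (2.97 × 10²²) / (9.19 × 10⁸)³ = 3.827 × 10⁻⁵
Moon R: (1.04 × 10¹⁹) / (6.59 × 10⁸)³ = 3.634 × 10⁻⁸
Ratio (larger/smaller) = 1050

Moon P, by a factor of ≈ 1050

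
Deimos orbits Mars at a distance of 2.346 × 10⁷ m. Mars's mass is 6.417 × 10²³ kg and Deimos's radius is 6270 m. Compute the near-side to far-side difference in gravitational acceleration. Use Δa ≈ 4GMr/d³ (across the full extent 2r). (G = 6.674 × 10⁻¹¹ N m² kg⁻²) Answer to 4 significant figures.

8.319 × 10⁻⁵ m/s²

Δg = 4GMr/d³
   = 4 × (6.674 × 10⁻¹¹) × (6.417 × 10²³) × (6270) / (2.346 × 10⁷)³
   = 8.319 × 10⁻⁵ m/s²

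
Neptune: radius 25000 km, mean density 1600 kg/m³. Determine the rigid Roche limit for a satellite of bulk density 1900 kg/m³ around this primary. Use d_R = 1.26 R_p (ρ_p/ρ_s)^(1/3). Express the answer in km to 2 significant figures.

d_R = 1.26 × 25000 km × (1600/1900)^(1/3)
    = 30000 km

30000 km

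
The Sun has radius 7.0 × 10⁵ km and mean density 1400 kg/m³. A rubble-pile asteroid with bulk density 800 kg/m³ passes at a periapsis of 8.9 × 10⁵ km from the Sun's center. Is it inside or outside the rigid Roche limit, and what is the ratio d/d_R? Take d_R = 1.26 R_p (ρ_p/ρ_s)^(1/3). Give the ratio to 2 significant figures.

inside; d/d_R ≈ 0.84

d_R = 1.26 × (7.0 × 10⁵ km) × (1400/800)^(1/3) = 1.063 × 10⁶ km
d/d_R = (8.9 × 10⁵) / (1.063 × 10⁶) = 0.84
Since d/d_R < 1, the body is inside the Roche limit.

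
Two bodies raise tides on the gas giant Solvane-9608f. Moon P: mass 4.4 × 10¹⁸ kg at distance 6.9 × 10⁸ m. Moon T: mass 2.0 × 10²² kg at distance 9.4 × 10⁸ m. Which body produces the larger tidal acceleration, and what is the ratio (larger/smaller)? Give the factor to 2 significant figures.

Moon T, by a factor of ≈ 1800

Compare M/d³ for the two perturbers:
Moon P: (4.4 × 10¹⁸) / (6.9 × 10⁸)³ = 1.339 × 10⁻⁸
Moon T: (2.0 × 10²²) / (9.4 × 10⁸)³ = 2.408 × 10⁻⁵
Ratio (larger/smaller) = 1800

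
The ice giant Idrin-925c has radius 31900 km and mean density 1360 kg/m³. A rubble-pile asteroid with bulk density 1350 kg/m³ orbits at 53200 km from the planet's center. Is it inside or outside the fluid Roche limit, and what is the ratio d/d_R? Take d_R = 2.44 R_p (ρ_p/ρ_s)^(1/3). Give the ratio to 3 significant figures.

inside; d/d_R ≈ 0.682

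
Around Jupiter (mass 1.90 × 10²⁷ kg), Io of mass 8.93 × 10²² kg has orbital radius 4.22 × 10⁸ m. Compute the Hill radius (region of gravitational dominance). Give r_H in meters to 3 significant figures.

r_H ≈ a (m/3M)^(1/3)
    = (4.22 × 10⁸) × (8.93 × 10²² / (3 × 1.90 × 10²⁷))^(1/3)
    = 1.06 × 10⁷ m

1.06 × 10⁷ m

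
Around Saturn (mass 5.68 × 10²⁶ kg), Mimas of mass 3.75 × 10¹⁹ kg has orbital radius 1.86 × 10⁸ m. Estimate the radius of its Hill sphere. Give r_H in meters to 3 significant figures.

r_H ≈ a (m/3M)^(1/3)
    = (1.86 × 10⁸) × (3.75 × 10¹⁹ / (3 × 5.68 × 10²⁶))^(1/3)
    = 5.21 × 10⁵ m

5.21 × 10⁵ m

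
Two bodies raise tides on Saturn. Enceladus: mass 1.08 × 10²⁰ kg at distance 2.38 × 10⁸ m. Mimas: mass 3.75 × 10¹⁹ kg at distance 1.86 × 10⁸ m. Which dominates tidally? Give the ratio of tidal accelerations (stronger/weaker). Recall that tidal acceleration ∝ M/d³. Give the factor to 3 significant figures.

Enceladus, by a factor of ≈ 1.37

Tidal stretch scales as M/d³; compute that for each body.
Enceladus: (1.08 × 10²⁰) / (2.38 × 10⁸)³ = 8.011 × 10⁻⁶
Mimas: (3.75 × 10¹⁹) / (1.86 × 10⁸)³ = 5.828 × 10⁻⁶
Ratio (larger/smaller) = 1.37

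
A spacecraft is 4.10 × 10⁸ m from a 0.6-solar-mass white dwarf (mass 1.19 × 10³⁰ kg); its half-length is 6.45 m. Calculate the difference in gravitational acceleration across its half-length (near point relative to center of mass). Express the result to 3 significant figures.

1.49 × 10⁻⁵ m/s²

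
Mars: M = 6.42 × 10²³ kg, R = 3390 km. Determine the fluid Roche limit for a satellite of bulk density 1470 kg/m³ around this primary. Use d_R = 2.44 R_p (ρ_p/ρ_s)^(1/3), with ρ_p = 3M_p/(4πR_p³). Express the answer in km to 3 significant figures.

ρ_p = 3M_p/(4πR_p³) = 3 × (6.42 × 10²³) / (4π × (3.39 × 10⁶ m)³) = 3930 kg/m³
d_R = 2.44 × 3390 km × (3930/1470)^(1/3)
    = 11500 km

11500 km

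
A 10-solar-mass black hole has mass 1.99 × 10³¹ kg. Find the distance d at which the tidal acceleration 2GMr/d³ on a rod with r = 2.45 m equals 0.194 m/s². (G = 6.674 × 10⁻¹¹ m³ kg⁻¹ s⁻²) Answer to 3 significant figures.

2GMr/d³ = a_tidal  ⇒  d = (2GMr / a_tidal)^(1/3)
d = (2 × 6.674×10⁻¹¹ × (1.99 × 10³¹) × (2.45) / (0.194))^(1/3)
  = 3.23 × 10⁷ m

3.23 × 10⁷ m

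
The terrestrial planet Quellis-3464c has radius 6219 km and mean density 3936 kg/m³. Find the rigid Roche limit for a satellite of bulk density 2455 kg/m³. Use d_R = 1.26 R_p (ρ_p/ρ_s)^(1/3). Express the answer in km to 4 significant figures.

d_R = 1.26 × 6219 km × (3936/2455)^(1/3)
    = 9171 km

9171 km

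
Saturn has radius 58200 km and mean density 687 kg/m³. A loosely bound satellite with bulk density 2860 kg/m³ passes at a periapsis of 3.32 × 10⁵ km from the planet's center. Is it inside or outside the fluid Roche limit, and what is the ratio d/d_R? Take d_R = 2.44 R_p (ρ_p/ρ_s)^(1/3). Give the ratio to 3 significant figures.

d_R = 2.44 × (58200 km) × (687/2860)^(1/3) = 88280 km
d/d_R = (3.32 × 10⁵) / (88280) = 3.76
Since d/d_R > 1, the body is outside the Roche limit.

outside; d/d_R ≈ 3.76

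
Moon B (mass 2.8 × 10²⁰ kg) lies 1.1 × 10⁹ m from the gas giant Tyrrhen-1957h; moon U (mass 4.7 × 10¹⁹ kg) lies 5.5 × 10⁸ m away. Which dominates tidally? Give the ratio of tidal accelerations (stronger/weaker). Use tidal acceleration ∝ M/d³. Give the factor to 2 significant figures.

Moon U, by a factor of ≈ 1.3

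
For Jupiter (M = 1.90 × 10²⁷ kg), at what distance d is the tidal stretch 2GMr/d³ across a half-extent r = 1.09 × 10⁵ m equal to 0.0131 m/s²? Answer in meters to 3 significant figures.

2GMr/d³ = a_tidal  ⇒  d = (2GMr / a_tidal)^(1/3)
d = (2 × 6.674×10⁻¹¹ × (1.90 × 10²⁷) × (1.09 × 10⁵) / (0.0131))^(1/3)
  = 1.28 × 10⁸ m

1.28 × 10⁸ m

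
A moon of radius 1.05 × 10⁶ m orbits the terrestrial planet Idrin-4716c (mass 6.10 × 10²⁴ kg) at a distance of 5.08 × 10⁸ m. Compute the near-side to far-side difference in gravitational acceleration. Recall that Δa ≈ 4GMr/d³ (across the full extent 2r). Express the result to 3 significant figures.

a_tidal = 4GMr/d³
        = 4 × (6.674 × 10⁻¹¹) × (6.10 × 10²⁴) × (1.05 × 10⁶) / (5.08 × 10⁸)³
        = 1.30 × 10⁻⁵ m/s²

1.30 × 10⁻⁵ m/s²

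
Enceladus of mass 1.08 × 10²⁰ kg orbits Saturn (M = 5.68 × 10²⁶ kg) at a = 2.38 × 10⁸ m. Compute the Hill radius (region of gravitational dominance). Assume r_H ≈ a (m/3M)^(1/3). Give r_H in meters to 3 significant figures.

9.49 × 10⁵ m

r_H ≈ a (m/3M)^(1/3)
    = (2.38 × 10⁸) × (1.08 × 10²⁰ / (3 × 5.68 × 10²⁶))^(1/3)
    = 9.49 × 10⁵ m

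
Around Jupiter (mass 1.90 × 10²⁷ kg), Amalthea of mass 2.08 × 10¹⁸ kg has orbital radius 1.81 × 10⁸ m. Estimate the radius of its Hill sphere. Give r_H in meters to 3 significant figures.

1.29 × 10⁵ m

r_H ≈ a (m/3M)^(1/3)
    = (1.81 × 10⁸) × (2.08 × 10¹⁸ / (3 × 1.90 × 10²⁷))^(1/3)
    = 1.29 × 10⁵ m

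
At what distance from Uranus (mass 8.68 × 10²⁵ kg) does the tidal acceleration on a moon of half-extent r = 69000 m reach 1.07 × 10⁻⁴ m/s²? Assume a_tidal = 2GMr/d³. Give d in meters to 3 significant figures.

1.95 × 10⁸ m

2GMr/d³ = a_tidal  ⇒  d = (2GMr / a_tidal)^(1/3)
d = (2 × 6.674×10⁻¹¹ × (8.68 × 10²⁵) × (69000) / (1.07 × 10⁻⁴))^(1/3)
  = 1.95 × 10⁸ m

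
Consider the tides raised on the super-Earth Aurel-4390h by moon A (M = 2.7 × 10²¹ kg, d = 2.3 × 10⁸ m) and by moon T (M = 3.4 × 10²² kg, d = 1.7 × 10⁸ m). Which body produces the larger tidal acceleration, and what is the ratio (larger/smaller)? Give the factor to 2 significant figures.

Moon T, by a factor of ≈ 31

Tidal stretch scales as M/d³; compute that for each body.
Moon A: (2.7 × 10²¹) / (2.3 × 10⁸)³ = 2.219 × 10⁻⁴
Moon T: (3.4 × 10²²) / (1.7 × 10⁸)³ = 6.920 × 10⁻³
Ratio (larger/smaller) = 31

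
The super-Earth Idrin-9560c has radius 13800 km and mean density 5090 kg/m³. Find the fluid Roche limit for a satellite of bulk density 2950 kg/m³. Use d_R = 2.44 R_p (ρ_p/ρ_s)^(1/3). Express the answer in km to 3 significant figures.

40400 km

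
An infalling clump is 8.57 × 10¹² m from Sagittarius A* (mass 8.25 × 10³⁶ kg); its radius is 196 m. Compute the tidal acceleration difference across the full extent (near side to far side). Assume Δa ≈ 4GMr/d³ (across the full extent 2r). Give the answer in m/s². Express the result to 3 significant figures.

6.86 × 10⁻¹⁰ m/s²

Δa = 4GMr/d³
   = 4 × (6.674 × 10⁻¹¹) × (8.25 × 10³⁶) × (196) / (8.57 × 10¹²)³
   = 6.86 × 10⁻¹⁰ m/s²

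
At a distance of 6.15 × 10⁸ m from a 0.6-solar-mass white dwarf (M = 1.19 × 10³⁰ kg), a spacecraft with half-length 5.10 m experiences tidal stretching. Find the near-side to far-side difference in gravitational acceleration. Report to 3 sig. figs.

6.97 × 10⁻⁶ m/s²

Δg = 4GMr/d³
   = 4 × (6.674 × 10⁻¹¹) × (1.19 × 10³⁰) × (5.10) / (6.15 × 10⁸)³
   = 6.97 × 10⁻⁶ m/s²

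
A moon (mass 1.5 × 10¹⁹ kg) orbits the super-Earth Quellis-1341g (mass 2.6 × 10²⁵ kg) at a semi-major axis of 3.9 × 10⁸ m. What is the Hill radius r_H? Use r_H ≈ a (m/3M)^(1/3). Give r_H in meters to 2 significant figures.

2.3 × 10⁶ m

r_H ≈ a (m/3M)^(1/3)
    = (3.9 × 10⁸) × (1.5 × 10¹⁹ / (3 × 2.6 × 10²⁵))^(1/3)
    = 2.3 × 10⁶ m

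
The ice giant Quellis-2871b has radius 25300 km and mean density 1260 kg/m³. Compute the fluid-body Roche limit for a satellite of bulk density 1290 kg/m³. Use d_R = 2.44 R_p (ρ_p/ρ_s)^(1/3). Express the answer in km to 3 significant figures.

61200 km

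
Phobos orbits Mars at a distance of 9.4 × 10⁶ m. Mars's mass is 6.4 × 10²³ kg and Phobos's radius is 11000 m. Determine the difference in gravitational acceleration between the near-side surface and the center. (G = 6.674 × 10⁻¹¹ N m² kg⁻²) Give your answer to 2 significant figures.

The tidal stretch is the gradient of GM/d² times the body's extent r, hence the 1/d³ dependence.
Δg = 2GMr/d³
   = 2 × (6.674 × 10⁻¹¹) × (6.4 × 10²³) × (11000) / (9.4 × 10⁶)³
   = 1.1 × 10⁻³ m/s²

1.1 × 10⁻³ m/s²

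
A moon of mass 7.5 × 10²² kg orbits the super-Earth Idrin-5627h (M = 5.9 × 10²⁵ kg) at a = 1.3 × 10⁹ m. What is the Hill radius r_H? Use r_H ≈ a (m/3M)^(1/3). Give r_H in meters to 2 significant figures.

r_H ≈ a (m/3M)^(1/3)
    = (1.3 × 10⁹) × (7.5 × 10²² / (3 × 5.9 × 10²⁵))^(1/3)
    = 9.8 × 10⁷ m

9.8 × 10⁷ m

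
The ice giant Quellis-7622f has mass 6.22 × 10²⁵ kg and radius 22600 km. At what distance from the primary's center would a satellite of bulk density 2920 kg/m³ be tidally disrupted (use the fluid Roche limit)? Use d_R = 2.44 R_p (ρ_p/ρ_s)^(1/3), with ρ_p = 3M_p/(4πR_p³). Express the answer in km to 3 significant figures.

42000 km

ρ_p = 3M_p/(4πR_p³) = 3 × (6.22 × 10²⁵) / (4π × (2.26 × 10⁷ m)³) = 1290 kg/m³
d_R = 2.44 × 22600 km × (1290/2920)^(1/3)
    = 42000 km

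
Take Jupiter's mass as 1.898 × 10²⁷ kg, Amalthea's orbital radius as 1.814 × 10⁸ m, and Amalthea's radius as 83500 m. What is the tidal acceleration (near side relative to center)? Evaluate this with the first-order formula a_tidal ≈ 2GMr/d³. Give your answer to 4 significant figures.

3.544 × 10⁻³ m/s²

a_tidal = 2GMr/d³
        = 2 × (6.674 × 10⁻¹¹) × (1.898 × 10²⁷) × (83500) / (1.814 × 10⁸)³
        = 3.544 × 10⁻³ m/s²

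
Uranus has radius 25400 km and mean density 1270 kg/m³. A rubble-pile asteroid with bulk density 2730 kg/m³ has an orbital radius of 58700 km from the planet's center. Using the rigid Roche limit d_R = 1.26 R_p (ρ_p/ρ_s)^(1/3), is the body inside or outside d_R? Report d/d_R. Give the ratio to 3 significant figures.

outside; d/d_R ≈ 2.37

d_R = 1.26 × (25400 km) × (1270/2730)^(1/3) = 24800 km
d/d_R = (58700) / (24800) = 2.37
Since d/d_R > 1, the body is outside the Roche limit.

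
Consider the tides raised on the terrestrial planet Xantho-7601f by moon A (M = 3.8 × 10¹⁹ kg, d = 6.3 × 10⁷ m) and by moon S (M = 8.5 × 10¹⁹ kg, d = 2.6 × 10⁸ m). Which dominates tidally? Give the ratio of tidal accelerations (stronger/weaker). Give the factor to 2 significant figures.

Tidal stretch scales as M/d³; compute that for each body.
Moon A: (3.8 × 10¹⁹) / (6.3 × 10⁷)³ = 1.520 × 10⁻⁴
Moon S: (8.5 × 10¹⁹) / (2.6 × 10⁸)³ = 4.836 × 10⁻⁶
Ratio (larger/smaller) = 31

Moon A, by a factor of ≈ 31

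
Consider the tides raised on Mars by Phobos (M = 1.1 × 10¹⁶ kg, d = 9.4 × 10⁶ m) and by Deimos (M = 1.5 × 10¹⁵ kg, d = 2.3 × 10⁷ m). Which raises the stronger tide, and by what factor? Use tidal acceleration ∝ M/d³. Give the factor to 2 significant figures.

Phobos, by a factor of ≈ 110

The tide-raising term goes as M/d³ (the gradient of a 1/d² field).
Phobos: (1.1 × 10¹⁶) / (9.4 × 10⁶)³ = 1.324 × 10⁻⁵
Deimos: (1.5 × 10¹⁵) / (2.3 × 10⁷)³ = 1.233 × 10⁻⁷
Ratio (larger/smaller) = 110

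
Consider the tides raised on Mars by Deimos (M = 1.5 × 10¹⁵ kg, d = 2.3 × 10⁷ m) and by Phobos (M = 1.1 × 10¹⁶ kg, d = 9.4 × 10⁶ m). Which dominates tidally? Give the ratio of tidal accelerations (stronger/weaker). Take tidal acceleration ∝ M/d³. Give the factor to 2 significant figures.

Phobos, by a factor of ≈ 110

The tide-raising term goes as M/d³ (the gradient of a 1/d² field).
Deimos: (1.5 × 10¹⁵) / (2.3 × 10⁷)³ = 1.233 × 10⁻⁷
Phobos: (1.1 × 10¹⁶) / (9.4 × 10⁶)³ = 1.324 × 10⁻⁵
Ratio (larger/smaller) = 110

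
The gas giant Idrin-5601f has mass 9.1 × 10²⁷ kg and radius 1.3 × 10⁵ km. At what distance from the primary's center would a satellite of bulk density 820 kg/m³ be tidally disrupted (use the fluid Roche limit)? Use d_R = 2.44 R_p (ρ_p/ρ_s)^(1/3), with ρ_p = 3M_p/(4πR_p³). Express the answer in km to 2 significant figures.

ρ_p = 3M_p/(4πR_p³) = 3 × (9.1 × 10²⁷) / (4π × (1.3 × 10⁸ m)³) = 990 kg/m³
d_R = 2.44 × 1.3 × 10⁵ km × (990/820)^(1/3)
    = 3.4 × 10⁵ km

3.4 × 10⁵ km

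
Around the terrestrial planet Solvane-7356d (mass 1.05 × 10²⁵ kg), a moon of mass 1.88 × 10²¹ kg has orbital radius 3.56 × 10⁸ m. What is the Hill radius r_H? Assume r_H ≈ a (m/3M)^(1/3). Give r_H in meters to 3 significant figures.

1.39 × 10⁷ m

r_H ≈ a (m/3M)^(1/3)
    = (3.56 × 10⁸) × (1.88 × 10²¹ / (3 × 1.05 × 10²⁵))^(1/3)
    = 1.39 × 10⁷ m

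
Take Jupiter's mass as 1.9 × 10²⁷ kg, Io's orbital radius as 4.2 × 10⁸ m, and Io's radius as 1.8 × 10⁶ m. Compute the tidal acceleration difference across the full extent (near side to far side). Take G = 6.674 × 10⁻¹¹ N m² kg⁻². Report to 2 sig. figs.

1.2 × 10⁻² m/s²

The field gradient is 2GM/d³; across the full diameter 2r the difference is 4GMr/d³.
Δa = 4GMr/d³
   = 4 × (6.674 × 10⁻¹¹) × (1.9 × 10²⁷) × (1.8 × 10⁶) / (4.2 × 10⁸)³
   = 1.2 × 10⁻² m/s²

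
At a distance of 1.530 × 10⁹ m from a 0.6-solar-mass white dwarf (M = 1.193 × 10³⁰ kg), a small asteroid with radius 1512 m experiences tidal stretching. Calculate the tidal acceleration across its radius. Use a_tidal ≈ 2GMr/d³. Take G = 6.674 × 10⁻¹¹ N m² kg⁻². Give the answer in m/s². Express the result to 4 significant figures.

6.723 × 10⁻⁵ m/s²

Since r ≪ d, expand the inverse-square field across one radius to get the leading 2GMr/d³ term.
Δa = 2GMr/d³
   = 2 × (6.674 × 10⁻¹¹) × (1.193 × 10³⁰) × (1512) / (1.530 × 10⁹)³
   = 6.723 × 10⁻⁵ m/s²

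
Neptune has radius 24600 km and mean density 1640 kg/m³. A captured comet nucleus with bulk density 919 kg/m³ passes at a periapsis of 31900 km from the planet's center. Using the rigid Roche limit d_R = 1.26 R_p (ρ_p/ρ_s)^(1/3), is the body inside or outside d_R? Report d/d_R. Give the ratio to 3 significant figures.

d_R = 1.26 × (24600 km) × (1640/919)^(1/3) = 37600 km
d/d_R = (31900) / (37600) = 0.848
Since d/d_R < 1, the body is inside the Roche limit.

inside; d/d_R ≈ 0.848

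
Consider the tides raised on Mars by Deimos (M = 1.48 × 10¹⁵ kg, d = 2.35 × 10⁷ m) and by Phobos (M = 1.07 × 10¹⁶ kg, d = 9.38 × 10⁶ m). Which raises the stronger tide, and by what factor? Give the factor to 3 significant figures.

Tidal stretch scales as M/d³; compute that for each body.
Deimos: (1.48 × 10¹⁵) / (2.35 × 10⁷)³ = 1.140 × 10⁻⁷
Phobos: (1.07 × 10¹⁶) / (9.38 × 10⁶)³ = 1.297 × 10⁻⁵
Ratio (larger/smaller) = 114

Phobos, by a factor of ≈ 114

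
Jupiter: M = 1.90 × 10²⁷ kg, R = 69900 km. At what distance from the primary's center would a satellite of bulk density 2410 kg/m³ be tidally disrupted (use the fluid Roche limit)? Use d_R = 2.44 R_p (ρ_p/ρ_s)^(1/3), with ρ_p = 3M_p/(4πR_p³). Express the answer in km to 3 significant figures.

1.40 × 10⁵ km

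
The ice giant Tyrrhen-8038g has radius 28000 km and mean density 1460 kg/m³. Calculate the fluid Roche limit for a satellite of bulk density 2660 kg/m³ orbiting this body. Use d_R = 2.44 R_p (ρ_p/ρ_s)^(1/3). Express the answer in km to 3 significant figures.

55900 km

d_R = 2.44 × 28000 km × (1460/2660)^(1/3)
    = 55900 km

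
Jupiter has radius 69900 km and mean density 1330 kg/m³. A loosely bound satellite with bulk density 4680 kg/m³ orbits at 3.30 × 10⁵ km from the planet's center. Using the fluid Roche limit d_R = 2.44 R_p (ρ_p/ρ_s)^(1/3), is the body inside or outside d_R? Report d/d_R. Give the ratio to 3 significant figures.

outside; d/d_R ≈ 2.94

d_R = 2.44 × (69900 km) × (1330/4680)^(1/3) = 1.121 × 10⁵ km
d/d_R = (3.30 × 10⁵) / (1.121 × 10⁵) = 2.94
Since d/d_R > 1, the body is outside the Roche limit.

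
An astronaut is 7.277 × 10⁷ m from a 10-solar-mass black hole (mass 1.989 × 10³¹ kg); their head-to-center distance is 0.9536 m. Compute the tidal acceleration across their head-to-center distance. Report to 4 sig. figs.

6.570 × 10⁻³ m/s²

Since r ≪ d, expand the inverse-square field across one radius to get the leading 2GMr/d³ term.
Δa = 2GMr/d³
   = 2 × (6.674 × 10⁻¹¹) × (1.989 × 10³¹) × (0.9536) / (7.277 × 10⁷)³
   = 6.570 × 10⁻³ m/s²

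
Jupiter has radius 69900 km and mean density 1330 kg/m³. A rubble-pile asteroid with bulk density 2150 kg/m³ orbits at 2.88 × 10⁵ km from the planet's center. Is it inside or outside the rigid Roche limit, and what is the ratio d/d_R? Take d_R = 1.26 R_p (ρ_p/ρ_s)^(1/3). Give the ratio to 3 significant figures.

outside; d/d_R ≈ 3.84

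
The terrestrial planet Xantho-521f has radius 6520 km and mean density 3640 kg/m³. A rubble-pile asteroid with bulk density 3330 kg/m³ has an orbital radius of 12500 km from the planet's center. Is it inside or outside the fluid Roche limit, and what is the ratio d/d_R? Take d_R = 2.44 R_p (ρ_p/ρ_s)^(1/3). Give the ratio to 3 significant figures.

d_R = 2.44 × (6520 km) × (3640/3330)^(1/3) = 16390 km
d/d_R = (12500) / (16390) = 0.763
Since d/d_R < 1, the body is inside the Roche limit.

inside; d/d_R ≈ 0.763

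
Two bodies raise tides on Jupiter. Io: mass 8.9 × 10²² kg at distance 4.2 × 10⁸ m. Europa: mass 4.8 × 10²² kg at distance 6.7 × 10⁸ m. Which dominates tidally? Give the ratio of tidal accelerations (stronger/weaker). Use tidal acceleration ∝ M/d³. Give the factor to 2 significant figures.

Tidal acceleration ∝ M/d³, so compare M/d³ for each.
Io: (8.9 × 10²²) / (4.2 × 10⁸)³ = 1.201 × 10⁻³
Europa: (4.8 × 10²²) / (6.7 × 10⁸)³ = 1.596 × 10⁻⁴
Ratio (larger/smaller) = 7.5

Io, by a factor of ≈ 7.5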